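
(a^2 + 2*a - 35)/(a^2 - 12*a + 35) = (a + 7)/(a - 7)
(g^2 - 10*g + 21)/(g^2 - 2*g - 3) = (g - 7)/(g + 1)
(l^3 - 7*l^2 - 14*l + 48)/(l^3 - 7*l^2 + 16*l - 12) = (l^2 - 5*l - 24)/(l^2 - 5*l + 6)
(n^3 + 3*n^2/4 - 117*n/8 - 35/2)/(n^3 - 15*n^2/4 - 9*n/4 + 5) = (n + 7/2)/(n - 1)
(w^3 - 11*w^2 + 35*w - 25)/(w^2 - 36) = (w^3 - 11*w^2 + 35*w - 25)/(w^2 - 36)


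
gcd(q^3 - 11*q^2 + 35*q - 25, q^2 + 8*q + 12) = 1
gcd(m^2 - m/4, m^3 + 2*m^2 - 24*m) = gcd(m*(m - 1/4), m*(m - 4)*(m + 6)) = m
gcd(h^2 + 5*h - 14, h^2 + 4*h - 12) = h - 2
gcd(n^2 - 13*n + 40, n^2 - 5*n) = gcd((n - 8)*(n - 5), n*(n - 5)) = n - 5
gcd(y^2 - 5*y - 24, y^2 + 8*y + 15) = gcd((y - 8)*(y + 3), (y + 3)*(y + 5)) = y + 3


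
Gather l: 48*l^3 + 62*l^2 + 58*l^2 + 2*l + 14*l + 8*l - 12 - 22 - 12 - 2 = 48*l^3 + 120*l^2 + 24*l - 48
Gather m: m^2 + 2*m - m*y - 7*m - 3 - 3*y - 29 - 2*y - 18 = m^2 + m*(-y - 5) - 5*y - 50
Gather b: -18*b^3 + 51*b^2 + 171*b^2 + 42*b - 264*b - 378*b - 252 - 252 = -18*b^3 + 222*b^2 - 600*b - 504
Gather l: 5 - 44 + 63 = 24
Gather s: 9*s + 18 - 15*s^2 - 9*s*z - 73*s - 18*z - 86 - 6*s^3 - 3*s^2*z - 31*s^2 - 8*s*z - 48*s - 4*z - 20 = -6*s^3 + s^2*(-3*z - 46) + s*(-17*z - 112) - 22*z - 88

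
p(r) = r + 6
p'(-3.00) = 1.00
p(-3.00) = 3.00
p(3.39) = 9.39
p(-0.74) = 5.26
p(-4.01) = 1.99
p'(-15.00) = 1.00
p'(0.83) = 1.00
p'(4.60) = 1.00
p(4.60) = 10.60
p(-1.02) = 4.98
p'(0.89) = 1.00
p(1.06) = 7.06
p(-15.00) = -9.00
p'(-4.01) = 1.00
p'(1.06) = 1.00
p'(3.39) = 1.00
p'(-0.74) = 1.00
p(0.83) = 6.83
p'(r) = 1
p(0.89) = 6.89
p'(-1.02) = 1.00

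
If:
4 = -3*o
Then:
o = -4/3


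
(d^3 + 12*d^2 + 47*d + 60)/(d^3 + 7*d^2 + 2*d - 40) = (d + 3)/(d - 2)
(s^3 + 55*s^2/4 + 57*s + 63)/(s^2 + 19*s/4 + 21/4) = (s^2 + 12*s + 36)/(s + 3)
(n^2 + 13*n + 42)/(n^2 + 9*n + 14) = (n + 6)/(n + 2)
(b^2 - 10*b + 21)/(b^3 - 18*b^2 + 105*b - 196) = (b - 3)/(b^2 - 11*b + 28)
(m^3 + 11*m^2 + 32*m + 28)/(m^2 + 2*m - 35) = (m^2 + 4*m + 4)/(m - 5)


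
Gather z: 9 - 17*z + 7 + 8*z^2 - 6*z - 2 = 8*z^2 - 23*z + 14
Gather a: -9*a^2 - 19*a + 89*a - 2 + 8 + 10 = -9*a^2 + 70*a + 16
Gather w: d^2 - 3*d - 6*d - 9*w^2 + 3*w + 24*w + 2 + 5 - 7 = d^2 - 9*d - 9*w^2 + 27*w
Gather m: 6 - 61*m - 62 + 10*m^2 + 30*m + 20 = 10*m^2 - 31*m - 36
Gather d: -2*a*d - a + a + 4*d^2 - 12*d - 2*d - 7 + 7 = 4*d^2 + d*(-2*a - 14)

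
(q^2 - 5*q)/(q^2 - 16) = q*(q - 5)/(q^2 - 16)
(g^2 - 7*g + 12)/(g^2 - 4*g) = (g - 3)/g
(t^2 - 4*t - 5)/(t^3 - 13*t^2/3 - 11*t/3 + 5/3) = 3/(3*t - 1)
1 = 1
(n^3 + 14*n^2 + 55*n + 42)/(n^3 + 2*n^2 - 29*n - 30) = (n + 7)/(n - 5)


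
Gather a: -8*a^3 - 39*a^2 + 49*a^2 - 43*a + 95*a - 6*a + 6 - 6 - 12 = -8*a^3 + 10*a^2 + 46*a - 12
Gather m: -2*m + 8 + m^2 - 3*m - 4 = m^2 - 5*m + 4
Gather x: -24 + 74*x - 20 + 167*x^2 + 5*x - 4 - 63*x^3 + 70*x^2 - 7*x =-63*x^3 + 237*x^2 + 72*x - 48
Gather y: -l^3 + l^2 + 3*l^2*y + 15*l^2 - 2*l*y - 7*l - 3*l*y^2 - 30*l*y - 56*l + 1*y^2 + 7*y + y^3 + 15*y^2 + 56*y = -l^3 + 16*l^2 - 63*l + y^3 + y^2*(16 - 3*l) + y*(3*l^2 - 32*l + 63)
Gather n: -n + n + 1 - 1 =0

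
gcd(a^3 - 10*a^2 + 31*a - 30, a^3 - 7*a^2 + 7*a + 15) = a^2 - 8*a + 15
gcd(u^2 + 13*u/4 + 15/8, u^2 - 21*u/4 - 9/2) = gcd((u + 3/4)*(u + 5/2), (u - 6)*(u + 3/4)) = u + 3/4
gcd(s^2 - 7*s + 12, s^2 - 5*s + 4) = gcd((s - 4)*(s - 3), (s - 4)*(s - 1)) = s - 4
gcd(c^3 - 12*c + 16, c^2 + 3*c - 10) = c - 2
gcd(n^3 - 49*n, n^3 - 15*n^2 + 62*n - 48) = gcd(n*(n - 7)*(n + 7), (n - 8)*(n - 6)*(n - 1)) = 1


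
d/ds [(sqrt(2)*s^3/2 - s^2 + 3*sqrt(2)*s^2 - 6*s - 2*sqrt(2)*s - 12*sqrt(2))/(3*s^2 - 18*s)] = (sqrt(2)*s^4 - 12*sqrt(2)*s^3 - 32*sqrt(2)*s^2 + 24*s^2 + 48*sqrt(2)*s - 144*sqrt(2))/(6*s^2*(s^2 - 12*s + 36))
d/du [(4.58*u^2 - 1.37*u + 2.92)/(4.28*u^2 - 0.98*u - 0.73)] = (1.3752*u^2 - 31.682*u + 3.8617)/(18.3184*u^4 - 8.3888*u^3 - 5.2884*u^2 + 1.4308*u + 0.5329)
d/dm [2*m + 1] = 2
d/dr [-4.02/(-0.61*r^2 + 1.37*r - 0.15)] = (5.5074 - 4.9044*r)/(0.61*r^2 - 1.37*r + 0.15)^2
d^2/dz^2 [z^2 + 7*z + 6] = 2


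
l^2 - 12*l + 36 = (l - 6)^2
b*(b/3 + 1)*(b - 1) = b^3/3 + 2*b^2/3 - b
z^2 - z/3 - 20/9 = (z - 5/3)*(z + 4/3)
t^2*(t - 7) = t^3 - 7*t^2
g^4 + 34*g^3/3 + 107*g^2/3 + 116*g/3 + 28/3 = (g + 1/3)*(g + 2)^2*(g + 7)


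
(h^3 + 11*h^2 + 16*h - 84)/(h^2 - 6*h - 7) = (-h^3 - 11*h^2 - 16*h + 84)/(-h^2 + 6*h + 7)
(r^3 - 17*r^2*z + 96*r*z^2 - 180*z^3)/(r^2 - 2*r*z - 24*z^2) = (r^2 - 11*r*z + 30*z^2)/(r + 4*z)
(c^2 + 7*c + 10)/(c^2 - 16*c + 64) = (c^2 + 7*c + 10)/(c^2 - 16*c + 64)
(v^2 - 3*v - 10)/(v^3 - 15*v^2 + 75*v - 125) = (v + 2)/(v^2 - 10*v + 25)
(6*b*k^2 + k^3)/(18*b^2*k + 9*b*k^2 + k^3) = k/(3*b + k)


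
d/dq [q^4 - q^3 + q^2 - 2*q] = 4*q^3 - 3*q^2 + 2*q - 2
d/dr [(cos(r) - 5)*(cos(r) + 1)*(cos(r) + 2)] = (-3*cos(r)^2 + 4*cos(r) + 13)*sin(r)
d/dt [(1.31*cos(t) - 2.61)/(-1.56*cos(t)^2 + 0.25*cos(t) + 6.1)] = (-2.0436*cos(t)^2 + 8.1432*cos(t) - 8.6435)*sin(t)/(2.4336*cos(t)^4 - 0.78*cos(t)^3 - 18.9695*cos(t)^2 + 3.05*cos(t) + 37.21)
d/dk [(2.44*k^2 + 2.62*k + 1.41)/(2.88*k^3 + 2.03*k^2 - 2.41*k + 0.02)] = (-7.0272*k^4 - 15.0912*k^3 - 23.3814*k^2 - 5.627*k + 3.4505)/(8.2944*k^6 + 11.6928*k^5 - 9.7607*k^4 - 9.6694*k^3 + 5.8893*k^2 - 0.0964*k + 0.0004)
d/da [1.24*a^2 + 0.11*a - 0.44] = 2.48*a + 0.11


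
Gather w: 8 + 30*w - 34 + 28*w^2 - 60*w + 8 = 28*w^2 - 30*w - 18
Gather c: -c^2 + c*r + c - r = -c^2 + c*(r + 1) - r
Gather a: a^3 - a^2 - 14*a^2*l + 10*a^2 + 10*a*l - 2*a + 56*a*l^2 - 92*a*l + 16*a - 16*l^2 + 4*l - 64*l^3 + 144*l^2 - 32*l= a^3 + a^2*(9 - 14*l) + a*(56*l^2 - 82*l + 14) - 64*l^3 + 128*l^2 - 28*l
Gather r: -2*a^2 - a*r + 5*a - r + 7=-2*a^2 + 5*a + r*(-a - 1) + 7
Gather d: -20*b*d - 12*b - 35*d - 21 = -12*b + d*(-20*b - 35) - 21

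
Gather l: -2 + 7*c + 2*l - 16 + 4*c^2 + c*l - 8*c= 4*c^2 - c + l*(c + 2) - 18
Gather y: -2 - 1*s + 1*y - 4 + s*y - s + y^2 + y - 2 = -2*s + y^2 + y*(s + 2) - 8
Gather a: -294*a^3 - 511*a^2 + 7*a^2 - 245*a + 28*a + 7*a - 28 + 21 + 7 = -294*a^3 - 504*a^2 - 210*a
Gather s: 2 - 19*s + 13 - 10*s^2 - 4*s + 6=-10*s^2 - 23*s + 21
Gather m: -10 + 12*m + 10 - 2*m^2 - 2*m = -2*m^2 + 10*m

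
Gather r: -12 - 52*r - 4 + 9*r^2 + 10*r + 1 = 9*r^2 - 42*r - 15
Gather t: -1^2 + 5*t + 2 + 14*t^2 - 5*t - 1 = 14*t^2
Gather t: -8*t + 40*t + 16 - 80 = 32*t - 64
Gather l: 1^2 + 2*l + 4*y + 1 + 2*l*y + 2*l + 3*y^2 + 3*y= l*(2*y + 4) + 3*y^2 + 7*y + 2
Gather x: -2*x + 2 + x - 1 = 1 - x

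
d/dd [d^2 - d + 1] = 2*d - 1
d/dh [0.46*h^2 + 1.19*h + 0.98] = 0.92*h + 1.19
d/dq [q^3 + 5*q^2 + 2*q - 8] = 3*q^2 + 10*q + 2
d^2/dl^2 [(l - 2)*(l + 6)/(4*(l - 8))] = 42/(l^3 - 24*l^2 + 192*l - 512)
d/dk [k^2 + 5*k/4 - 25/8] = 2*k + 5/4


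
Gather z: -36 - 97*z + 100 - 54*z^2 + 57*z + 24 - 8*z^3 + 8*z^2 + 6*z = -8*z^3 - 46*z^2 - 34*z + 88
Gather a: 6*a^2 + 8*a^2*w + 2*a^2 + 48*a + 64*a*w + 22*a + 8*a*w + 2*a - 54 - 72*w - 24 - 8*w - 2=a^2*(8*w + 8) + a*(72*w + 72) - 80*w - 80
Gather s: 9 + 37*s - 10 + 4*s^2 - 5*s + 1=4*s^2 + 32*s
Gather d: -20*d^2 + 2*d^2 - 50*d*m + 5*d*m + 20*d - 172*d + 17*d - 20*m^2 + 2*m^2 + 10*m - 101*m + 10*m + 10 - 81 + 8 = -18*d^2 + d*(-45*m - 135) - 18*m^2 - 81*m - 63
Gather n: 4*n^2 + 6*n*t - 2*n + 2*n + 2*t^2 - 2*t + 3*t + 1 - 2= 4*n^2 + 6*n*t + 2*t^2 + t - 1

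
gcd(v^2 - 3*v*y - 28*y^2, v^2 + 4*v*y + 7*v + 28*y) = v + 4*y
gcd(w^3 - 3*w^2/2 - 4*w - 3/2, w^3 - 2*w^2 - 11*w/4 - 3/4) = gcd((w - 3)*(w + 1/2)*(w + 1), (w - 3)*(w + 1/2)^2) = w^2 - 5*w/2 - 3/2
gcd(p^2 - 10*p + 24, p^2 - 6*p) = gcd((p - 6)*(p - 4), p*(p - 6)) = p - 6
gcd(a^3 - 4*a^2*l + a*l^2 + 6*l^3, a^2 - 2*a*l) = a - 2*l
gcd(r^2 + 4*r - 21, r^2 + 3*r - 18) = r - 3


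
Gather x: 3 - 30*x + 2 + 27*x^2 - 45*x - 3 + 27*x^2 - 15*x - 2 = 54*x^2 - 90*x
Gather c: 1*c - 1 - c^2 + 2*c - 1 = -c^2 + 3*c - 2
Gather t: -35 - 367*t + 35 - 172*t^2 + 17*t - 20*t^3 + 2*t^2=-20*t^3 - 170*t^2 - 350*t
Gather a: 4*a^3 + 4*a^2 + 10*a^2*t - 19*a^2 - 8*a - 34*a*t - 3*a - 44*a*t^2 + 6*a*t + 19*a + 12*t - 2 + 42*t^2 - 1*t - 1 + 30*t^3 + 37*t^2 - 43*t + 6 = 4*a^3 + a^2*(10*t - 15) + a*(-44*t^2 - 28*t + 8) + 30*t^3 + 79*t^2 - 32*t + 3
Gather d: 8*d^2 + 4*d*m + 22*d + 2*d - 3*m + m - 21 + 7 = 8*d^2 + d*(4*m + 24) - 2*m - 14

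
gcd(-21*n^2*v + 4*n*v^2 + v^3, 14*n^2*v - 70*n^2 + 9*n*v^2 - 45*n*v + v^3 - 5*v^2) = 7*n + v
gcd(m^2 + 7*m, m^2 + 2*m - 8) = 1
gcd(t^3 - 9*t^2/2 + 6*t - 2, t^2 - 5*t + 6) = t - 2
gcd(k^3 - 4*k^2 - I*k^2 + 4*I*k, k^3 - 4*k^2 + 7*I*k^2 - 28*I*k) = k^2 - 4*k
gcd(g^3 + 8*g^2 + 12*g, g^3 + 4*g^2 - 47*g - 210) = g + 6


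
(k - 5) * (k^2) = k^3 - 5*k^2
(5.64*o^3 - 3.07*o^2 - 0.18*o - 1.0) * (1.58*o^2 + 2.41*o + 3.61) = 8.9112*o^5 + 8.7418*o^4 + 12.6773*o^3 - 13.0965*o^2 - 3.0598*o - 3.61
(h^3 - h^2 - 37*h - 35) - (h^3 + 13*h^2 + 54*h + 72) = -14*h^2 - 91*h - 107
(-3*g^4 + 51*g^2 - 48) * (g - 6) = -3*g^5 + 18*g^4 + 51*g^3 - 306*g^2 - 48*g + 288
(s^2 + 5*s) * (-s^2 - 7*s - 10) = -s^4 - 12*s^3 - 45*s^2 - 50*s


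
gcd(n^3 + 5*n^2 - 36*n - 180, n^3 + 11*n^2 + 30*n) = n^2 + 11*n + 30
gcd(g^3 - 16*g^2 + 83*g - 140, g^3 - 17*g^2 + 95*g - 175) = g^2 - 12*g + 35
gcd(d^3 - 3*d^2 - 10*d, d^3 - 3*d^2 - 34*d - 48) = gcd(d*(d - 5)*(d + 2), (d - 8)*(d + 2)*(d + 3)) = d + 2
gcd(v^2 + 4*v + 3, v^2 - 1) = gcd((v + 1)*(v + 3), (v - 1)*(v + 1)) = v + 1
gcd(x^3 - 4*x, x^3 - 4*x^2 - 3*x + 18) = x + 2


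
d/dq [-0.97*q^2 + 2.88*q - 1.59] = 2.88 - 1.94*q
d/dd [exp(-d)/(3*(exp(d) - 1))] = (1 - 2*exp(d))*exp(-d)/(3*(exp(2*d) - 2*exp(d) + 1))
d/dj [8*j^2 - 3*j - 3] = 16*j - 3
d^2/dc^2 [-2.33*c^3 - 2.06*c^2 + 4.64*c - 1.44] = -13.98*c - 4.12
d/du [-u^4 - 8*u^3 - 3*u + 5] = -4*u^3 - 24*u^2 - 3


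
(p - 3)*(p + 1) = p^2 - 2*p - 3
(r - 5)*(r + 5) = r^2 - 25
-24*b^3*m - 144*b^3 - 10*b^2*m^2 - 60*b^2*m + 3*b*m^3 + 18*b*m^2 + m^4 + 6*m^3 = (-3*b + m)*(2*b + m)*(4*b + m)*(m + 6)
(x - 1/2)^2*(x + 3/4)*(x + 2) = x^4 + 7*x^3/4 - x^2 - 13*x/16 + 3/8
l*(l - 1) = l^2 - l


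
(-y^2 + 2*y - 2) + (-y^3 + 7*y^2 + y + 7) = -y^3 + 6*y^2 + 3*y + 5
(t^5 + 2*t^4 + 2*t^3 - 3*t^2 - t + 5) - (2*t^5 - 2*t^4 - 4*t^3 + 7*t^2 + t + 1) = -t^5 + 4*t^4 + 6*t^3 - 10*t^2 - 2*t + 4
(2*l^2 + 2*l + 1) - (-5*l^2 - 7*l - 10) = 7*l^2 + 9*l + 11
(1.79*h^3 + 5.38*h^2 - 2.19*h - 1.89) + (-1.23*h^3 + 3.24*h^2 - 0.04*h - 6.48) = 0.56*h^3 + 8.62*h^2 - 2.23*h - 8.37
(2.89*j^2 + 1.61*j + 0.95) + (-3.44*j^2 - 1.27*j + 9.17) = -0.55*j^2 + 0.34*j + 10.12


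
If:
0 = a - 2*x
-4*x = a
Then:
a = 0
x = 0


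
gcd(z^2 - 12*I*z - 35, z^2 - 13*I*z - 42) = z - 7*I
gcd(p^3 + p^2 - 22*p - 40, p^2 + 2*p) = p + 2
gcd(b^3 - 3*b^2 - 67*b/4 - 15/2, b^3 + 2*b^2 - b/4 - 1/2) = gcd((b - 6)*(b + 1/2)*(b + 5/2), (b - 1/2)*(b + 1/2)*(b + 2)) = b + 1/2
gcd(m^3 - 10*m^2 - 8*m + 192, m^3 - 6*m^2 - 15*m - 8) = m - 8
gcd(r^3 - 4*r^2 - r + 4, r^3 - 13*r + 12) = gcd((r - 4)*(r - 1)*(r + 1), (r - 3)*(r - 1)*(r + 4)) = r - 1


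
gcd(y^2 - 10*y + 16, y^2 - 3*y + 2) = y - 2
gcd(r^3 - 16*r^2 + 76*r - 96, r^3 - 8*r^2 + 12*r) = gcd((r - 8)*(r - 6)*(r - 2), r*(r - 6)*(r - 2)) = r^2 - 8*r + 12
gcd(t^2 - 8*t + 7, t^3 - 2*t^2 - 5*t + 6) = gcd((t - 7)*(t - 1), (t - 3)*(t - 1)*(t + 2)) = t - 1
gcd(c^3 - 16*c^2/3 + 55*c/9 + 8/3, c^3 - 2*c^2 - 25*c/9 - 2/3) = c^2 - 8*c/3 - 1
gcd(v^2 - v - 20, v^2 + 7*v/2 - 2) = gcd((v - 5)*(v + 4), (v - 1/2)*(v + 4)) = v + 4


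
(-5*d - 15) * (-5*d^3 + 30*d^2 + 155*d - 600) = 25*d^4 - 75*d^3 - 1225*d^2 + 675*d + 9000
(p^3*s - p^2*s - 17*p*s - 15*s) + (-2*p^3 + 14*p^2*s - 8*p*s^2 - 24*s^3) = p^3*s - 2*p^3 + 13*p^2*s - 8*p*s^2 - 17*p*s - 24*s^3 - 15*s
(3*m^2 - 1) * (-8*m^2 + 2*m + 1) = -24*m^4 + 6*m^3 + 11*m^2 - 2*m - 1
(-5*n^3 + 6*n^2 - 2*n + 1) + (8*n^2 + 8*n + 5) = -5*n^3 + 14*n^2 + 6*n + 6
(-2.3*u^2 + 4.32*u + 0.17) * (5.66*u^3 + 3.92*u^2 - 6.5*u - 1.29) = -13.018*u^5 + 15.4352*u^4 + 32.8466*u^3 - 24.4466*u^2 - 6.6778*u - 0.2193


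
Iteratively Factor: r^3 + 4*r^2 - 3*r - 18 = (r + 3)*(r^2 + r - 6) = (r - 2)*(r + 3)*(r + 3)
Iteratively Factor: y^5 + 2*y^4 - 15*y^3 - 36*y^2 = (y + 3)*(y^4 - y^3 - 12*y^2) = (y - 4)*(y + 3)*(y^3 + 3*y^2) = y*(y - 4)*(y + 3)*(y^2 + 3*y) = y*(y - 4)*(y + 3)^2*(y)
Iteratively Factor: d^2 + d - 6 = (d - 2)*(d + 3)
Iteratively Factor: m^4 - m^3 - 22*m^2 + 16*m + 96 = (m + 2)*(m^3 - 3*m^2 - 16*m + 48) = (m - 4)*(m + 2)*(m^2 + m - 12) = (m - 4)*(m + 2)*(m + 4)*(m - 3)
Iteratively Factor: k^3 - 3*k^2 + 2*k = (k)*(k^2 - 3*k + 2) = k*(k - 1)*(k - 2)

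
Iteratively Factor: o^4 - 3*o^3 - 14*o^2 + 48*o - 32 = (o - 4)*(o^3 + o^2 - 10*o + 8) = (o - 4)*(o - 2)*(o^2 + 3*o - 4) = (o - 4)*(o - 2)*(o - 1)*(o + 4)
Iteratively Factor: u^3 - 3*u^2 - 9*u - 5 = (u + 1)*(u^2 - 4*u - 5) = (u - 5)*(u + 1)*(u + 1)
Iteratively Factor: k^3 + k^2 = (k)*(k^2 + k) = k^2*(k + 1)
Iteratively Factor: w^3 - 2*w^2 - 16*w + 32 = (w - 2)*(w^2 - 16) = (w - 2)*(w + 4)*(w - 4)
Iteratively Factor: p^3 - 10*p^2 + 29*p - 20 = (p - 1)*(p^2 - 9*p + 20) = (p - 5)*(p - 1)*(p - 4)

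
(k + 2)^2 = k^2 + 4*k + 4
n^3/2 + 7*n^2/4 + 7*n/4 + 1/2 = (n/2 + 1/4)*(n + 1)*(n + 2)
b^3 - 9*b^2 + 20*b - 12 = (b - 6)*(b - 2)*(b - 1)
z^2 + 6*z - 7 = (z - 1)*(z + 7)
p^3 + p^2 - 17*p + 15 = (p - 3)*(p - 1)*(p + 5)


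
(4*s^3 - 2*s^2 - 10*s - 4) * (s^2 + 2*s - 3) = 4*s^5 + 6*s^4 - 26*s^3 - 18*s^2 + 22*s + 12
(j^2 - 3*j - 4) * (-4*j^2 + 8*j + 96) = -4*j^4 + 20*j^3 + 88*j^2 - 320*j - 384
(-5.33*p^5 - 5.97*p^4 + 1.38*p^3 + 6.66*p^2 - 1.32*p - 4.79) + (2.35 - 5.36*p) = -5.33*p^5 - 5.97*p^4 + 1.38*p^3 + 6.66*p^2 - 6.68*p - 2.44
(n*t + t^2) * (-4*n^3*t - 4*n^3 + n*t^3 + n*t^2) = -4*n^4*t^2 - 4*n^4*t - 4*n^3*t^3 - 4*n^3*t^2 + n^2*t^4 + n^2*t^3 + n*t^5 + n*t^4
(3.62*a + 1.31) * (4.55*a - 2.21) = 16.471*a^2 - 2.0397*a - 2.8951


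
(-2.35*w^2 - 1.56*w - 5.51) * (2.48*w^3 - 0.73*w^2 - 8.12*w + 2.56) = -5.828*w^5 - 2.1533*w^4 + 6.556*w^3 + 10.6735*w^2 + 40.7476*w - 14.1056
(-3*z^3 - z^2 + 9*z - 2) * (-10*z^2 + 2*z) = 30*z^5 + 4*z^4 - 92*z^3 + 38*z^2 - 4*z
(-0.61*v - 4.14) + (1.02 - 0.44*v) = -1.05*v - 3.12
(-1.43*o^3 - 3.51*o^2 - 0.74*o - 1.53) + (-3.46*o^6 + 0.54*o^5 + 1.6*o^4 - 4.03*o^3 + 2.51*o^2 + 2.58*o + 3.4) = -3.46*o^6 + 0.54*o^5 + 1.6*o^4 - 5.46*o^3 - 1.0*o^2 + 1.84*o + 1.87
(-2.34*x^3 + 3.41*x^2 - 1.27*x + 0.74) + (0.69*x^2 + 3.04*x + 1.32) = -2.34*x^3 + 4.1*x^2 + 1.77*x + 2.06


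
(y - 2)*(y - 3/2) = y^2 - 7*y/2 + 3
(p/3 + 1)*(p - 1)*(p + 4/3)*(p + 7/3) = p^4/3 + 17*p^3/9 + 67*p^2/27 - 43*p/27 - 28/9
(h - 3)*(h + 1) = h^2 - 2*h - 3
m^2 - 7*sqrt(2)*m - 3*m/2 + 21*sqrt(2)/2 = (m - 3/2)*(m - 7*sqrt(2))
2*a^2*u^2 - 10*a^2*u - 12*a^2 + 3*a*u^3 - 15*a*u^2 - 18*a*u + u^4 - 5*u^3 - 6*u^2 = (a + u)*(2*a + u)*(u - 6)*(u + 1)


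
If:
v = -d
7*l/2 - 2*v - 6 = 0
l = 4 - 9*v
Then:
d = -16/67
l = 124/67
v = 16/67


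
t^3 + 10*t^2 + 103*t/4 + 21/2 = (t + 1/2)*(t + 7/2)*(t + 6)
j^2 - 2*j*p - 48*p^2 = (j - 8*p)*(j + 6*p)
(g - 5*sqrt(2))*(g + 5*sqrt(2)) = g^2 - 50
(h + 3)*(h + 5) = h^2 + 8*h + 15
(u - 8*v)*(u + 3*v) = u^2 - 5*u*v - 24*v^2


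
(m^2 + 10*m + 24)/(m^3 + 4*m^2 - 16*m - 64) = (m + 6)/(m^2 - 16)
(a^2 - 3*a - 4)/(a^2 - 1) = (a - 4)/(a - 1)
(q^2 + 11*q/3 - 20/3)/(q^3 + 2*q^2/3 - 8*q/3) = (q + 5)/(q*(q + 2))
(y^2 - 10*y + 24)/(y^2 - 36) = (y - 4)/(y + 6)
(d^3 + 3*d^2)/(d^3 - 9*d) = d/(d - 3)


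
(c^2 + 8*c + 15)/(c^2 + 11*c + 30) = (c + 3)/(c + 6)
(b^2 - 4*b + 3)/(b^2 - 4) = (b^2 - 4*b + 3)/(b^2 - 4)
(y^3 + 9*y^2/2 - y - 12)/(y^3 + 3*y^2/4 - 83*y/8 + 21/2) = 4*(y + 2)/(4*y - 7)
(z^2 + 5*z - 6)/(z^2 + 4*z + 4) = (z^2 + 5*z - 6)/(z^2 + 4*z + 4)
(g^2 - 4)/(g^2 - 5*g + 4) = (g^2 - 4)/(g^2 - 5*g + 4)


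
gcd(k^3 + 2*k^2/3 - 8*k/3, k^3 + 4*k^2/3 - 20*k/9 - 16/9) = k^2 + 2*k/3 - 8/3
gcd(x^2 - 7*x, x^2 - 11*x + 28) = x - 7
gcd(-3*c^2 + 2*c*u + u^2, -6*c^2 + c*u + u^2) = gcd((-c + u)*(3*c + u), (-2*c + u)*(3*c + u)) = 3*c + u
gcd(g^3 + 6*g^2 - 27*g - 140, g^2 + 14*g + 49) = g + 7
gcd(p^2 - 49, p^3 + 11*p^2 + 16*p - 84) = p + 7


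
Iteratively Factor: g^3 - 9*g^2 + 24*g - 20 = (g - 5)*(g^2 - 4*g + 4) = (g - 5)*(g - 2)*(g - 2)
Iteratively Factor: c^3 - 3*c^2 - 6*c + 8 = (c + 2)*(c^2 - 5*c + 4) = (c - 4)*(c + 2)*(c - 1)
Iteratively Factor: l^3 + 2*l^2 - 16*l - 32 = (l - 4)*(l^2 + 6*l + 8) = (l - 4)*(l + 4)*(l + 2)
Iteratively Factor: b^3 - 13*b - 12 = (b + 1)*(b^2 - b - 12) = (b + 1)*(b + 3)*(b - 4)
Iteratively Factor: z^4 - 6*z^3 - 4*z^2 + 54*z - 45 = (z - 3)*(z^3 - 3*z^2 - 13*z + 15) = (z - 3)*(z + 3)*(z^2 - 6*z + 5) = (z - 5)*(z - 3)*(z + 3)*(z - 1)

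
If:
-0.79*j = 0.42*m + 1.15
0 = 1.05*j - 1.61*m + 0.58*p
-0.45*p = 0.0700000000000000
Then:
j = -1.06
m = -0.75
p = -0.16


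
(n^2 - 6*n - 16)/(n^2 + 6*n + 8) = (n - 8)/(n + 4)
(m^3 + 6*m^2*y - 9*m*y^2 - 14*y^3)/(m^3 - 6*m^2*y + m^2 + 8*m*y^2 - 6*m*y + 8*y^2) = (-m^2 - 8*m*y - 7*y^2)/(-m^2 + 4*m*y - m + 4*y)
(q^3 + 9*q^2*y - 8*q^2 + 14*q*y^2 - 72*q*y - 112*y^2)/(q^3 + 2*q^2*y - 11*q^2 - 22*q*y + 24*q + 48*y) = (q + 7*y)/(q - 3)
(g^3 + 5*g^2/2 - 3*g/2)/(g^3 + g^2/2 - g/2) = (g + 3)/(g + 1)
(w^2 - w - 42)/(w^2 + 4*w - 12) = (w - 7)/(w - 2)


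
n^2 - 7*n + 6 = (n - 6)*(n - 1)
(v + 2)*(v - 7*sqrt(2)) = v^2 - 7*sqrt(2)*v + 2*v - 14*sqrt(2)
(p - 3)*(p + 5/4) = p^2 - 7*p/4 - 15/4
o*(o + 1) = o^2 + o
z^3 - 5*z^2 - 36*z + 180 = (z - 6)*(z - 5)*(z + 6)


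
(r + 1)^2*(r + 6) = r^3 + 8*r^2 + 13*r + 6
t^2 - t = t*(t - 1)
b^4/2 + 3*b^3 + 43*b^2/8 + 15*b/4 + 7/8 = (b/2 + 1/2)*(b + 1/2)*(b + 1)*(b + 7/2)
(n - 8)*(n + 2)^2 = n^3 - 4*n^2 - 28*n - 32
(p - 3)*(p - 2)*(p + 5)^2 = p^4 + 5*p^3 - 19*p^2 - 65*p + 150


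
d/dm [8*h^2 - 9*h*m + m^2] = -9*h + 2*m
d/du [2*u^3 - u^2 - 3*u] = 6*u^2 - 2*u - 3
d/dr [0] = 0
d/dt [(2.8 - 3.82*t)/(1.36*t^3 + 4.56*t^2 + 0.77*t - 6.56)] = (10.3904*t^3 + 5.9952*t^2 - 25.536*t + 22.9032)/(1.8496*t^6 + 12.4032*t^5 + 22.888*t^4 - 10.8208*t^3 - 59.2343*t^2 - 10.1024*t + 43.0336)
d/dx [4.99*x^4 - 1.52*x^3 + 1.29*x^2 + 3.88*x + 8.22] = 19.96*x^3 - 4.56*x^2 + 2.58*x + 3.88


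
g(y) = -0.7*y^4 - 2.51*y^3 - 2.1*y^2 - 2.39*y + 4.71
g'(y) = -2.8*y^3 - 7.53*y^2 - 4.2*y - 2.39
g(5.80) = -1361.68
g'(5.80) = -826.37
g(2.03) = -41.68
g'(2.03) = -65.37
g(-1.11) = 7.15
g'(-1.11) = -3.18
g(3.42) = -224.19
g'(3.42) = -216.83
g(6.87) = -2483.96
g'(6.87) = -1294.52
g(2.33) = -64.64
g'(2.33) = -88.47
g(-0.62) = 5.88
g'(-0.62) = -2.01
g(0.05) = 4.58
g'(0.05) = -2.62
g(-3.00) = 4.05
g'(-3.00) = 18.04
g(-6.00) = -421.59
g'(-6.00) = 356.53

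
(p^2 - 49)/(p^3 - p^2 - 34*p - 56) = (p + 7)/(p^2 + 6*p + 8)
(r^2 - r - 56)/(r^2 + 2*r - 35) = (r - 8)/(r - 5)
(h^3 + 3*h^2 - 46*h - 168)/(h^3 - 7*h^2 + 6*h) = (h^3 + 3*h^2 - 46*h - 168)/(h*(h^2 - 7*h + 6))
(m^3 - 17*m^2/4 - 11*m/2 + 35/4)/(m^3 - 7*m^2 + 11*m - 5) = (m + 7/4)/(m - 1)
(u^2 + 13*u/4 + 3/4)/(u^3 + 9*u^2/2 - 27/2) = (4*u + 1)/(2*(2*u^2 + 3*u - 9))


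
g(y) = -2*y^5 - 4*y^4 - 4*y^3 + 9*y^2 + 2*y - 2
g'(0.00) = 2.00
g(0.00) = -2.00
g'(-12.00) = -181654.00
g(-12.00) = 422902.00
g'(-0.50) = -8.62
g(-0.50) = -0.44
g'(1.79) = -198.66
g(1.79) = -70.34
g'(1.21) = -43.57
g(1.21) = -7.25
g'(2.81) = -1020.67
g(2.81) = -613.86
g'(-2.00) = -114.00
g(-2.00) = 62.00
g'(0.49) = 5.48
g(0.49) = 0.38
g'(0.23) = 5.28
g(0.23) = -1.13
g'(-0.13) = -0.51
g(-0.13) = -2.10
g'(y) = -10*y^4 - 16*y^3 - 12*y^2 + 18*y + 2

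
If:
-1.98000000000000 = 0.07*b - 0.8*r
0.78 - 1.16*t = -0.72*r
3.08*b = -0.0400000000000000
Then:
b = -0.01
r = 2.47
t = 2.21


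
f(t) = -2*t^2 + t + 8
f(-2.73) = -9.64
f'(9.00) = -35.00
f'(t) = 1 - 4*t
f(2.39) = -1.03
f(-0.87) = 5.62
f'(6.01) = -23.04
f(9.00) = -145.00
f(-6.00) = -70.00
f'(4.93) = -18.72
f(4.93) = -35.68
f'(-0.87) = 4.48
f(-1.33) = 3.13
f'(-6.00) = 25.00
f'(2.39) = -8.56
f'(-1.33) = 6.32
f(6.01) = -58.23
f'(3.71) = -13.84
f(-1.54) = 1.72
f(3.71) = -15.82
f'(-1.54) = 7.16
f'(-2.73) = 11.92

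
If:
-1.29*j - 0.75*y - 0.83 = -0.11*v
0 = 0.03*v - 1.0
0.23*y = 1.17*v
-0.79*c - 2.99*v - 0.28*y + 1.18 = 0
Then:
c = -184.77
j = -96.39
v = 33.33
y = 169.57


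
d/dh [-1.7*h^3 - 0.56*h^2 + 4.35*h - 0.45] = -5.1*h^2 - 1.12*h + 4.35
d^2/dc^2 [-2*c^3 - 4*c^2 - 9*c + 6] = -12*c - 8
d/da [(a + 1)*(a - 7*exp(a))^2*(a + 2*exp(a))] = (a - 7*exp(a))*((a + 1)*(a - 7*exp(a))*(2*exp(a) + 1) - 2*(a + 1)*(a + 2*exp(a))*(7*exp(a) - 1) + (a - 7*exp(a))*(a + 2*exp(a)))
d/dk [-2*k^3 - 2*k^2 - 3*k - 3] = -6*k^2 - 4*k - 3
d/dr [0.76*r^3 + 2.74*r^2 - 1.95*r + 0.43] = 2.28*r^2 + 5.48*r - 1.95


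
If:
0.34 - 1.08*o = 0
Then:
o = 0.31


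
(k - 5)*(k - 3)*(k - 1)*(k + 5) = k^4 - 4*k^3 - 22*k^2 + 100*k - 75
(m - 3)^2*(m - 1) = m^3 - 7*m^2 + 15*m - 9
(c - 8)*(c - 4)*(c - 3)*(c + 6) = c^4 - 9*c^3 - 22*c^2 + 312*c - 576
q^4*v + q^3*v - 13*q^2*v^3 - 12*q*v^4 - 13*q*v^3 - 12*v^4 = (q - 4*v)*(q + v)*(q + 3*v)*(q*v + v)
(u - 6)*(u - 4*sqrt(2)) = u^2 - 6*u - 4*sqrt(2)*u + 24*sqrt(2)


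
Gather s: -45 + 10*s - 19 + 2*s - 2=12*s - 66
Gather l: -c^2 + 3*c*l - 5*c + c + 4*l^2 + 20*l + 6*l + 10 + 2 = -c^2 - 4*c + 4*l^2 + l*(3*c + 26) + 12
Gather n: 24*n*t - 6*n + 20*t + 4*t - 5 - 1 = n*(24*t - 6) + 24*t - 6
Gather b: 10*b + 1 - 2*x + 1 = 10*b - 2*x + 2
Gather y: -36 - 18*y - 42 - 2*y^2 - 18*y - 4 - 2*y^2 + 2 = -4*y^2 - 36*y - 80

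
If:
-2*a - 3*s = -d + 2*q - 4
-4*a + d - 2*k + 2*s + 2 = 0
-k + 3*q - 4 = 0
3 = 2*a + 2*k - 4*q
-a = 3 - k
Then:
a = 19/8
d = 55/4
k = 43/8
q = 25/8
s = 9/4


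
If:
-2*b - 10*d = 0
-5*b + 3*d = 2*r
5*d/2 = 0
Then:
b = 0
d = 0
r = 0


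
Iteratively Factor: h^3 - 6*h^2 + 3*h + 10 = (h - 2)*(h^2 - 4*h - 5) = (h - 5)*(h - 2)*(h + 1)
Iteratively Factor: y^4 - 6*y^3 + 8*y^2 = (y)*(y^3 - 6*y^2 + 8*y) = y^2*(y^2 - 6*y + 8) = y^2*(y - 4)*(y - 2)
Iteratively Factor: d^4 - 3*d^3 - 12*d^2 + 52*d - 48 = (d + 4)*(d^3 - 7*d^2 + 16*d - 12) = (d - 3)*(d + 4)*(d^2 - 4*d + 4) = (d - 3)*(d - 2)*(d + 4)*(d - 2)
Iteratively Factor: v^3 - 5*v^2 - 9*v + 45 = (v + 3)*(v^2 - 8*v + 15) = (v - 3)*(v + 3)*(v - 5)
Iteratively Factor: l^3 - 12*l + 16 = (l - 2)*(l^2 + 2*l - 8) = (l - 2)*(l + 4)*(l - 2)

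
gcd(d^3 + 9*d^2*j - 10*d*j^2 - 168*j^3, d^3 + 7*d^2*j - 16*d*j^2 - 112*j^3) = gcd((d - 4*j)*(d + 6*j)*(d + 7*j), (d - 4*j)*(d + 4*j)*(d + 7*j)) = d^2 + 3*d*j - 28*j^2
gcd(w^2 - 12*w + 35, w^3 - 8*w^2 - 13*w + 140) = w^2 - 12*w + 35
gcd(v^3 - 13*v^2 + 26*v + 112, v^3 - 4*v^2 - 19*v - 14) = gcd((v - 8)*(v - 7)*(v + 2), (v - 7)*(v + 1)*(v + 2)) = v^2 - 5*v - 14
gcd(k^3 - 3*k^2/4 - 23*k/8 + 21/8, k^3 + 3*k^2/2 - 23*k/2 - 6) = 1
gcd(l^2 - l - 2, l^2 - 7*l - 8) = l + 1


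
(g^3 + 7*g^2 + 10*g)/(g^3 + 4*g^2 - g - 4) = g*(g^2 + 7*g + 10)/(g^3 + 4*g^2 - g - 4)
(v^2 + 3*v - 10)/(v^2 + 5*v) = (v - 2)/v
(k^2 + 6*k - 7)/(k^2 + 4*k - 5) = (k + 7)/(k + 5)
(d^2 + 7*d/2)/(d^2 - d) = (d + 7/2)/(d - 1)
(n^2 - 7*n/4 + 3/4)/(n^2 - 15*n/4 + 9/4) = (n - 1)/(n - 3)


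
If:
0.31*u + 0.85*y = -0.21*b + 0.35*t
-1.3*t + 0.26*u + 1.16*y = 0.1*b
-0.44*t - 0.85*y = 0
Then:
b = 8.66036533559898*y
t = -1.93181818181818*y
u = -10.7897196261682*y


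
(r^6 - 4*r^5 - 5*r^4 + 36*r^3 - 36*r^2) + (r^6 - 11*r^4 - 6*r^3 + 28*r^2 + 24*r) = 2*r^6 - 4*r^5 - 16*r^4 + 30*r^3 - 8*r^2 + 24*r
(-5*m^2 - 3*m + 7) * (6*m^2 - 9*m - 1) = -30*m^4 + 27*m^3 + 74*m^2 - 60*m - 7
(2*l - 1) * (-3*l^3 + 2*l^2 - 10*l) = -6*l^4 + 7*l^3 - 22*l^2 + 10*l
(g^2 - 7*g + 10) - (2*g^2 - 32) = -g^2 - 7*g + 42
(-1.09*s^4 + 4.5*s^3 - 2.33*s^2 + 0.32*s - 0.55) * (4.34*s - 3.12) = -4.7306*s^5 + 22.9308*s^4 - 24.1522*s^3 + 8.6584*s^2 - 3.3854*s + 1.716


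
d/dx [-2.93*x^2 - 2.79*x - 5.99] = -5.86*x - 2.79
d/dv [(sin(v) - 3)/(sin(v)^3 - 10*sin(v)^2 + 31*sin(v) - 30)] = (7 - 2*sin(v))*cos(v)/((sin(v) - 5)^2*(sin(v) - 2)^2)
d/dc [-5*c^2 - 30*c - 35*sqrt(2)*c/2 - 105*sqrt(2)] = -10*c - 30 - 35*sqrt(2)/2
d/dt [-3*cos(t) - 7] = 3*sin(t)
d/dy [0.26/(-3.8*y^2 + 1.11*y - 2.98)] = (1.976*y - 0.2886)/(3.8*y^2 - 1.11*y + 2.98)^2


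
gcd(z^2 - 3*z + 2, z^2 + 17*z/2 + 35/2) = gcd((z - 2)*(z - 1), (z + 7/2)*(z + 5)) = 1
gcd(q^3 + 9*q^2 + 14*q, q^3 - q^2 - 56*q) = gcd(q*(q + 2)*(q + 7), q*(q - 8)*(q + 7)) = q^2 + 7*q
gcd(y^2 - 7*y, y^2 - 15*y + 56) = y - 7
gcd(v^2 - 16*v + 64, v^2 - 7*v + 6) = 1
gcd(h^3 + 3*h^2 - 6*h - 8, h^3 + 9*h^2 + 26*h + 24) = h + 4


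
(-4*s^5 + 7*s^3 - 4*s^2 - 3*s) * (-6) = 24*s^5 - 42*s^3 + 24*s^2 + 18*s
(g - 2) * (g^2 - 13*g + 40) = g^3 - 15*g^2 + 66*g - 80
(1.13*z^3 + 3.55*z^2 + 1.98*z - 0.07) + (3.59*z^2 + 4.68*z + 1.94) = 1.13*z^3 + 7.14*z^2 + 6.66*z + 1.87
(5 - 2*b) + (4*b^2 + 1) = 4*b^2 - 2*b + 6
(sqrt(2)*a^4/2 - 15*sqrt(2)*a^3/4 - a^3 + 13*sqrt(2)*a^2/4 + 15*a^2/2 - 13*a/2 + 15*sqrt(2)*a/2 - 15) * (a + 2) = sqrt(2)*a^5/2 - 11*sqrt(2)*a^4/4 - a^4 - 17*sqrt(2)*a^3/4 + 11*a^3/2 + 17*a^2/2 + 14*sqrt(2)*a^2 - 28*a + 15*sqrt(2)*a - 30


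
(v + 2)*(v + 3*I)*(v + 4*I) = v^3 + 2*v^2 + 7*I*v^2 - 12*v + 14*I*v - 24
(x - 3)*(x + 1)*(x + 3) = x^3 + x^2 - 9*x - 9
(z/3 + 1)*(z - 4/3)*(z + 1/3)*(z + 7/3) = z^4/3 + 13*z^3/9 + 11*z^2/27 - 253*z/81 - 28/27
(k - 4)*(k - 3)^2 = k^3 - 10*k^2 + 33*k - 36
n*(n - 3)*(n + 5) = n^3 + 2*n^2 - 15*n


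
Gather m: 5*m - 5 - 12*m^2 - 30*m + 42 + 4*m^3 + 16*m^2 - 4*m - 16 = 4*m^3 + 4*m^2 - 29*m + 21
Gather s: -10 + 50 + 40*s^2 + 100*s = 40*s^2 + 100*s + 40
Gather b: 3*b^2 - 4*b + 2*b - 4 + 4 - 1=3*b^2 - 2*b - 1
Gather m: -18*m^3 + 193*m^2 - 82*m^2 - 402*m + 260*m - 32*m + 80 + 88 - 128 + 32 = -18*m^3 + 111*m^2 - 174*m + 72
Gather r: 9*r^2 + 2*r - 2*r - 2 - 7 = 9*r^2 - 9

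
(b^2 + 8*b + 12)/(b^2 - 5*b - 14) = (b + 6)/(b - 7)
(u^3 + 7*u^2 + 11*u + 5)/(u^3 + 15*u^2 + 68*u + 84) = (u^3 + 7*u^2 + 11*u + 5)/(u^3 + 15*u^2 + 68*u + 84)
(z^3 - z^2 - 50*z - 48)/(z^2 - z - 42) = (z^2 - 7*z - 8)/(z - 7)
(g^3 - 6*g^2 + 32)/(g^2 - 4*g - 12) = (g^2 - 8*g + 16)/(g - 6)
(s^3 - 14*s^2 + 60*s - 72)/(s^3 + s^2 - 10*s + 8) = (s^2 - 12*s + 36)/(s^2 + 3*s - 4)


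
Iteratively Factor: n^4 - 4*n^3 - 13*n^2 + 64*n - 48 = (n - 4)*(n^3 - 13*n + 12) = (n - 4)*(n - 1)*(n^2 + n - 12) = (n - 4)*(n - 3)*(n - 1)*(n + 4)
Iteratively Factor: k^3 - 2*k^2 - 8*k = (k)*(k^2 - 2*k - 8) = k*(k + 2)*(k - 4)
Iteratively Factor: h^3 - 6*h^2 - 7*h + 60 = (h + 3)*(h^2 - 9*h + 20) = (h - 5)*(h + 3)*(h - 4)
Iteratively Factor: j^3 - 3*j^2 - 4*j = (j - 4)*(j^2 + j) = (j - 4)*(j + 1)*(j)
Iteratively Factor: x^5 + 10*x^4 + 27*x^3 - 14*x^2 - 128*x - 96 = (x - 2)*(x^4 + 12*x^3 + 51*x^2 + 88*x + 48) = (x - 2)*(x + 4)*(x^3 + 8*x^2 + 19*x + 12) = (x - 2)*(x + 4)^2*(x^2 + 4*x + 3) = (x - 2)*(x + 3)*(x + 4)^2*(x + 1)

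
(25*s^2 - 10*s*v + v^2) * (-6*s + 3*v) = -150*s^3 + 135*s^2*v - 36*s*v^2 + 3*v^3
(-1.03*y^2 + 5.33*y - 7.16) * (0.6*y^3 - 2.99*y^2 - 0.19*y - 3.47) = -0.618*y^5 + 6.2777*y^4 - 20.037*y^3 + 23.9698*y^2 - 17.1347*y + 24.8452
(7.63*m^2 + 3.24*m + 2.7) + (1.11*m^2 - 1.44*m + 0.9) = 8.74*m^2 + 1.8*m + 3.6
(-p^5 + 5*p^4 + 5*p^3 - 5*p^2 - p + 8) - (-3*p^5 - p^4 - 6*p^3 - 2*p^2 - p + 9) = 2*p^5 + 6*p^4 + 11*p^3 - 3*p^2 - 1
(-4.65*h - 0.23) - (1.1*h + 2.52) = -5.75*h - 2.75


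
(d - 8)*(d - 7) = d^2 - 15*d + 56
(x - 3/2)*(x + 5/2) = x^2 + x - 15/4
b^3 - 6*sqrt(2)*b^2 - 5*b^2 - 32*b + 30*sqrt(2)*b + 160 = (b - 5)*(b - 8*sqrt(2))*(b + 2*sqrt(2))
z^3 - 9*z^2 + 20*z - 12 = (z - 6)*(z - 2)*(z - 1)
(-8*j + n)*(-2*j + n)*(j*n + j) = 16*j^3*n + 16*j^3 - 10*j^2*n^2 - 10*j^2*n + j*n^3 + j*n^2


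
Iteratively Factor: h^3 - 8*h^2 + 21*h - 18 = (h - 3)*(h^2 - 5*h + 6) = (h - 3)^2*(h - 2)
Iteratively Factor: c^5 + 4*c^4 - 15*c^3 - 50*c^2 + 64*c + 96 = (c - 2)*(c^4 + 6*c^3 - 3*c^2 - 56*c - 48) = (c - 2)*(c + 1)*(c^3 + 5*c^2 - 8*c - 48) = (c - 3)*(c - 2)*(c + 1)*(c^2 + 8*c + 16) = (c - 3)*(c - 2)*(c + 1)*(c + 4)*(c + 4)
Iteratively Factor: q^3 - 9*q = (q)*(q^2 - 9) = q*(q + 3)*(q - 3)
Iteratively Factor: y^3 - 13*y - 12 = (y + 3)*(y^2 - 3*y - 4) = (y + 1)*(y + 3)*(y - 4)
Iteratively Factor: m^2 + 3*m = (m + 3)*(m)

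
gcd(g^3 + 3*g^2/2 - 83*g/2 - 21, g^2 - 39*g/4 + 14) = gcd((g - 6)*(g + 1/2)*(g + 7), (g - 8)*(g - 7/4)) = 1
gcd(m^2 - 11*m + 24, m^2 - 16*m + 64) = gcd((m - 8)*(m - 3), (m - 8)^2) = m - 8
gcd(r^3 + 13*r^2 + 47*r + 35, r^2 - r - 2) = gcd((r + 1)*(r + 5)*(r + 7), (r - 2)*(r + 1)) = r + 1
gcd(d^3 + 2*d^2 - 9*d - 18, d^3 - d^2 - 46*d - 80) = d + 2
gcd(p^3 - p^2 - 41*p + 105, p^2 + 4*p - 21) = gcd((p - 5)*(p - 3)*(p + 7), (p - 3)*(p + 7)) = p^2 + 4*p - 21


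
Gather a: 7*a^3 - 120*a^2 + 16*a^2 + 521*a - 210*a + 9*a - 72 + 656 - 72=7*a^3 - 104*a^2 + 320*a + 512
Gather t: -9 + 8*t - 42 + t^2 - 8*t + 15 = t^2 - 36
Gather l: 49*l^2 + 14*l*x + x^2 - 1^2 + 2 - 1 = 49*l^2 + 14*l*x + x^2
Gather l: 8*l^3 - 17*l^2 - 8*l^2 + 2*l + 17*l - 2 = 8*l^3 - 25*l^2 + 19*l - 2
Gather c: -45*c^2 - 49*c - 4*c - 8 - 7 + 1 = -45*c^2 - 53*c - 14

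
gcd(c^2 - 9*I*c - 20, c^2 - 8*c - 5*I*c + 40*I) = c - 5*I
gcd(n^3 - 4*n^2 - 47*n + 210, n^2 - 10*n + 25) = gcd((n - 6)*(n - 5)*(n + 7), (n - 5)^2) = n - 5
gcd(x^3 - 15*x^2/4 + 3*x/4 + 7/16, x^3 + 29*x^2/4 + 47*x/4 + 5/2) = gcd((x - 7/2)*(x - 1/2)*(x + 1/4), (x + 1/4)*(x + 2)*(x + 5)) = x + 1/4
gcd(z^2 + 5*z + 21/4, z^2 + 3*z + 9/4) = z + 3/2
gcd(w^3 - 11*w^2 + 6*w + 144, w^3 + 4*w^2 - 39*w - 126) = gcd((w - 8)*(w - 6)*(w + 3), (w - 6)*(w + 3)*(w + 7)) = w^2 - 3*w - 18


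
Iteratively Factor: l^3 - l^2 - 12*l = (l + 3)*(l^2 - 4*l) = (l - 4)*(l + 3)*(l)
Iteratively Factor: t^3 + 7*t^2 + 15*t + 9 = (t + 3)*(t^2 + 4*t + 3) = (t + 1)*(t + 3)*(t + 3)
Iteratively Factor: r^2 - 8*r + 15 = (r - 3)*(r - 5)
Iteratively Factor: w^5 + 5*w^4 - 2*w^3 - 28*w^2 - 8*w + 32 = (w + 2)*(w^4 + 3*w^3 - 8*w^2 - 12*w + 16) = (w - 2)*(w + 2)*(w^3 + 5*w^2 + 2*w - 8) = (w - 2)*(w - 1)*(w + 2)*(w^2 + 6*w + 8) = (w - 2)*(w - 1)*(w + 2)^2*(w + 4)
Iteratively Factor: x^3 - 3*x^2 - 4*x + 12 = (x + 2)*(x^2 - 5*x + 6) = (x - 3)*(x + 2)*(x - 2)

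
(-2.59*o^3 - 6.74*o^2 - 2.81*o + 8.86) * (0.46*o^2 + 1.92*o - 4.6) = -1.1914*o^5 - 8.0732*o^4 - 2.3194*o^3 + 29.6844*o^2 + 29.9372*o - 40.756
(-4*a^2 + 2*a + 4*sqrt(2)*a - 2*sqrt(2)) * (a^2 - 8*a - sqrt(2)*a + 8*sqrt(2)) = -4*a^4 + 8*sqrt(2)*a^3 + 34*a^3 - 68*sqrt(2)*a^2 - 24*a^2 + 32*sqrt(2)*a + 68*a - 32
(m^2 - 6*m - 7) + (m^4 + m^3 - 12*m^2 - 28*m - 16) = m^4 + m^3 - 11*m^2 - 34*m - 23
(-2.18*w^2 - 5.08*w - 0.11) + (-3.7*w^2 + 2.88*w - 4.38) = -5.88*w^2 - 2.2*w - 4.49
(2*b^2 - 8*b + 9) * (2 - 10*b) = -20*b^3 + 84*b^2 - 106*b + 18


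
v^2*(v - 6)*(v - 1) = v^4 - 7*v^3 + 6*v^2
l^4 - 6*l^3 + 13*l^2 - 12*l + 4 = (l - 2)^2*(l - 1)^2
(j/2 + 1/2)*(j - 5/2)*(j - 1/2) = j^3/2 - j^2 - 7*j/8 + 5/8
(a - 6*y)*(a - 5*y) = a^2 - 11*a*y + 30*y^2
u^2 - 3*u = u*(u - 3)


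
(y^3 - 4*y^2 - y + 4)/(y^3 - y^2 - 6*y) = (-y^3 + 4*y^2 + y - 4)/(y*(-y^2 + y + 6))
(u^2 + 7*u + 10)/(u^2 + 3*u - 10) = (u + 2)/(u - 2)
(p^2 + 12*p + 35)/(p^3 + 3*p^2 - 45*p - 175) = (p + 7)/(p^2 - 2*p - 35)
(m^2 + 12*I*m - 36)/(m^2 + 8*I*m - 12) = (m + 6*I)/(m + 2*I)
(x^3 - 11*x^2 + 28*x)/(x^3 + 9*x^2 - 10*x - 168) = x*(x - 7)/(x^2 + 13*x + 42)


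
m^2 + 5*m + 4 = (m + 1)*(m + 4)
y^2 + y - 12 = (y - 3)*(y + 4)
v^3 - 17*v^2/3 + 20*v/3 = v*(v - 4)*(v - 5/3)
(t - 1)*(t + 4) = t^2 + 3*t - 4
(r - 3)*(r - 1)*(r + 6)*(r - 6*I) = r^4 + 2*r^3 - 6*I*r^3 - 21*r^2 - 12*I*r^2 + 18*r + 126*I*r - 108*I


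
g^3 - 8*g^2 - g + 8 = (g - 8)*(g - 1)*(g + 1)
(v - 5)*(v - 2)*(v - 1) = v^3 - 8*v^2 + 17*v - 10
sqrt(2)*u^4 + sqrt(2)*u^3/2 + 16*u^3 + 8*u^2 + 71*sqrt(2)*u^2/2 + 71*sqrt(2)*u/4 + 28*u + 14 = (u + sqrt(2)/2)*(u + 7*sqrt(2)/2)*(u + 4*sqrt(2))*(sqrt(2)*u + sqrt(2)/2)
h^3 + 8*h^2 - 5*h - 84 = (h - 3)*(h + 4)*(h + 7)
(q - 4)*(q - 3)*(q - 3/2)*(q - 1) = q^4 - 19*q^3/2 + 31*q^2 - 81*q/2 + 18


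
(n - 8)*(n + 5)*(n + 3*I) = n^3 - 3*n^2 + 3*I*n^2 - 40*n - 9*I*n - 120*I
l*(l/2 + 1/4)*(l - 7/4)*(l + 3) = l^4/2 + 7*l^3/8 - 37*l^2/16 - 21*l/16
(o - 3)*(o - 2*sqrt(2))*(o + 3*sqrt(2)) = o^3 - 3*o^2 + sqrt(2)*o^2 - 12*o - 3*sqrt(2)*o + 36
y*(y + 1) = y^2 + y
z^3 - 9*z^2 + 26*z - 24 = (z - 4)*(z - 3)*(z - 2)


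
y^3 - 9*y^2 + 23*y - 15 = (y - 5)*(y - 3)*(y - 1)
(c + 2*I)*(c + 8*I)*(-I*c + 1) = -I*c^3 + 11*c^2 + 26*I*c - 16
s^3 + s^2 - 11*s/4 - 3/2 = (s - 3/2)*(s + 1/2)*(s + 2)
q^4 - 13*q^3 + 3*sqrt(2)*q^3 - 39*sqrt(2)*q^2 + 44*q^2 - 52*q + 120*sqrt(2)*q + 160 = (q - 8)*(q - 5)*(q + sqrt(2))*(q + 2*sqrt(2))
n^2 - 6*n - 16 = (n - 8)*(n + 2)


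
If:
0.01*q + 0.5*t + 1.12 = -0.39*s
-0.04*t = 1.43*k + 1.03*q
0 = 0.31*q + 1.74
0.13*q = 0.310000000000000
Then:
No Solution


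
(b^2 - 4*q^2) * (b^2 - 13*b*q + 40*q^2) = b^4 - 13*b^3*q + 36*b^2*q^2 + 52*b*q^3 - 160*q^4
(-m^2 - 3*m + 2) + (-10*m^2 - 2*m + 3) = -11*m^2 - 5*m + 5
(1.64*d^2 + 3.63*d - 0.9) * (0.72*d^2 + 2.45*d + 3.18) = 1.1808*d^4 + 6.6316*d^3 + 13.4607*d^2 + 9.3384*d - 2.862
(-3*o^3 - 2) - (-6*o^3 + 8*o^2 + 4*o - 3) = 3*o^3 - 8*o^2 - 4*o + 1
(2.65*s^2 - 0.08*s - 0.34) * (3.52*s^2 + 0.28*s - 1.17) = 9.328*s^4 + 0.4604*s^3 - 4.3197*s^2 - 0.00160000000000002*s + 0.3978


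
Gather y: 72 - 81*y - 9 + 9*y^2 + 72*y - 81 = 9*y^2 - 9*y - 18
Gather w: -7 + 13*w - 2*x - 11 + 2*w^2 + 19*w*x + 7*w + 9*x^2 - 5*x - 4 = 2*w^2 + w*(19*x + 20) + 9*x^2 - 7*x - 22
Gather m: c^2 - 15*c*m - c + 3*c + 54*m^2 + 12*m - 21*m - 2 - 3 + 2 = c^2 + 2*c + 54*m^2 + m*(-15*c - 9) - 3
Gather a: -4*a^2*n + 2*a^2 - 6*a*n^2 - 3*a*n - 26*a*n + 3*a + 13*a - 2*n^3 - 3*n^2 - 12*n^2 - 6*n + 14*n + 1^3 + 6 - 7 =a^2*(2 - 4*n) + a*(-6*n^2 - 29*n + 16) - 2*n^3 - 15*n^2 + 8*n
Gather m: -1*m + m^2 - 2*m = m^2 - 3*m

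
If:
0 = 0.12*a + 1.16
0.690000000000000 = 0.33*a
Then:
No Solution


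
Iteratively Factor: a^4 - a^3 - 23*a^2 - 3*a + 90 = (a + 3)*(a^3 - 4*a^2 - 11*a + 30) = (a + 3)^2*(a^2 - 7*a + 10) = (a - 5)*(a + 3)^2*(a - 2)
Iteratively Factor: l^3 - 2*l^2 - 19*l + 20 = (l + 4)*(l^2 - 6*l + 5) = (l - 5)*(l + 4)*(l - 1)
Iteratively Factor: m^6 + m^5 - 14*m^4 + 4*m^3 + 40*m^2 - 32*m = (m + 2)*(m^5 - m^4 - 12*m^3 + 28*m^2 - 16*m) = m*(m + 2)*(m^4 - m^3 - 12*m^2 + 28*m - 16) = m*(m - 2)*(m + 2)*(m^3 + m^2 - 10*m + 8) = m*(m - 2)*(m - 1)*(m + 2)*(m^2 + 2*m - 8) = m*(m - 2)^2*(m - 1)*(m + 2)*(m + 4)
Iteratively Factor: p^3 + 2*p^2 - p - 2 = (p + 2)*(p^2 - 1) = (p - 1)*(p + 2)*(p + 1)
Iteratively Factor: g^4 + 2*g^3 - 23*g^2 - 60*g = (g + 4)*(g^3 - 2*g^2 - 15*g) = (g - 5)*(g + 4)*(g^2 + 3*g) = g*(g - 5)*(g + 4)*(g + 3)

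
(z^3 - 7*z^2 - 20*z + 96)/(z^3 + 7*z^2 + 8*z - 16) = (z^2 - 11*z + 24)/(z^2 + 3*z - 4)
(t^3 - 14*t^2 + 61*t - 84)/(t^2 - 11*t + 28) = t - 3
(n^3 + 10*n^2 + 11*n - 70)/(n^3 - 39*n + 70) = (n + 5)/(n - 5)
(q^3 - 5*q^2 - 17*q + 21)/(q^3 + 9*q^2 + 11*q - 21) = (q - 7)/(q + 7)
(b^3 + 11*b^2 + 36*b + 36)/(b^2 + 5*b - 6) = (b^2 + 5*b + 6)/(b - 1)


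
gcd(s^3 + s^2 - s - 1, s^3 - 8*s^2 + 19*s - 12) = s - 1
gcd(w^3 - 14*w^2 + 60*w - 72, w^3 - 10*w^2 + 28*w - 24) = w^2 - 8*w + 12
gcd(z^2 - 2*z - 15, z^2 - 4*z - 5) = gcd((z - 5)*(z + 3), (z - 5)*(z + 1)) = z - 5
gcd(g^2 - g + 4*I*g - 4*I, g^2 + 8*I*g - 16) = g + 4*I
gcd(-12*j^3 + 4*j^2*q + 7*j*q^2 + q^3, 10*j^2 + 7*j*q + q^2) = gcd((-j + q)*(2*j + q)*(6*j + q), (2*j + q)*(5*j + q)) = 2*j + q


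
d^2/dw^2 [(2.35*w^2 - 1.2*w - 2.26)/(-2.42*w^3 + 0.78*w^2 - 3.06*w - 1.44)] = (-27.52508*w^6 + 42.16608*w^5 + 249.648168*w^4 + 18.864024*w^3 + 42.646176*w^2 - 71.531856*w + 27.079056)/(14.172488*w^9 - 13.703976*w^8 + 58.178736*w^7 - 9.83123999999999*w^6 + 57.255984*w^5 + 44.698392*w^4 + 23.085*w^3 + 35.598528*w^2 + 19.035648*w + 2.985984)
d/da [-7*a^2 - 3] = -14*a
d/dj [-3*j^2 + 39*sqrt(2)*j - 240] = -6*j + 39*sqrt(2)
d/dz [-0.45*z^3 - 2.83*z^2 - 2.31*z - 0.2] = -1.35*z^2 - 5.66*z - 2.31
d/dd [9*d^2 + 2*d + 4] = 18*d + 2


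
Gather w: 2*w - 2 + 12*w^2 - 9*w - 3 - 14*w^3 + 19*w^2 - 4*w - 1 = -14*w^3 + 31*w^2 - 11*w - 6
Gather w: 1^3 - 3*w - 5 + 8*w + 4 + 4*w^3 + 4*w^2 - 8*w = 4*w^3 + 4*w^2 - 3*w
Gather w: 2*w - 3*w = -w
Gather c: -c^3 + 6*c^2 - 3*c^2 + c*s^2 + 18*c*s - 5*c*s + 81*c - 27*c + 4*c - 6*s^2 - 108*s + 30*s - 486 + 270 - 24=-c^3 + 3*c^2 + c*(s^2 + 13*s + 58) - 6*s^2 - 78*s - 240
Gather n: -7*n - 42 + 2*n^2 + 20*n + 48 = 2*n^2 + 13*n + 6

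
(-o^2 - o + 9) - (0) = -o^2 - o + 9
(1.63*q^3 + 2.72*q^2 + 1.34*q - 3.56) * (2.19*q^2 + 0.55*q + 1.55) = 3.5697*q^5 + 6.8533*q^4 + 6.9571*q^3 - 2.8434*q^2 + 0.119*q - 5.518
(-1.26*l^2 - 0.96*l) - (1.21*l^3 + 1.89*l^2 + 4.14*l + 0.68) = -1.21*l^3 - 3.15*l^2 - 5.1*l - 0.68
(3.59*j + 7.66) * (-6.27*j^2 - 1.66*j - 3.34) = -22.5093*j^3 - 53.9876*j^2 - 24.7062*j - 25.5844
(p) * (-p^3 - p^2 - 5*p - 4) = -p^4 - p^3 - 5*p^2 - 4*p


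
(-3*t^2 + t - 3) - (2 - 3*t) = -3*t^2 + 4*t - 5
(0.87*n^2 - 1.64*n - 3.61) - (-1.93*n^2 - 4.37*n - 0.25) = 2.8*n^2 + 2.73*n - 3.36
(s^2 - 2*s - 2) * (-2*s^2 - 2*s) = -2*s^4 + 2*s^3 + 8*s^2 + 4*s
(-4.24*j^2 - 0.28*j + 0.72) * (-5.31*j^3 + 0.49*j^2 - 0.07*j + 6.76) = 22.5144*j^5 - 0.5908*j^4 - 3.6636*j^3 - 28.29*j^2 - 1.9432*j + 4.8672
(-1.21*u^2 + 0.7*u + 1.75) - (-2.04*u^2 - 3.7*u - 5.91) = 0.83*u^2 + 4.4*u + 7.66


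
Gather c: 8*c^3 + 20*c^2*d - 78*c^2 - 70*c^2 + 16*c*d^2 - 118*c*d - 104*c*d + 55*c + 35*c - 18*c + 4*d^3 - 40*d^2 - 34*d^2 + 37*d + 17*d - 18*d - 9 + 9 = 8*c^3 + c^2*(20*d - 148) + c*(16*d^2 - 222*d + 72) + 4*d^3 - 74*d^2 + 36*d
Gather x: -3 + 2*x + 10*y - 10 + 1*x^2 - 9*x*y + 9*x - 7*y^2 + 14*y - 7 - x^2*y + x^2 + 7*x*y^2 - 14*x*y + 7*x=x^2*(2 - y) + x*(7*y^2 - 23*y + 18) - 7*y^2 + 24*y - 20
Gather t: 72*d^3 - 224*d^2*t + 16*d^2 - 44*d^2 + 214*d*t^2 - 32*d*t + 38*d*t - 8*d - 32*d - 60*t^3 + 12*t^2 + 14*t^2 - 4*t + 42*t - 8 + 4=72*d^3 - 28*d^2 - 40*d - 60*t^3 + t^2*(214*d + 26) + t*(-224*d^2 + 6*d + 38) - 4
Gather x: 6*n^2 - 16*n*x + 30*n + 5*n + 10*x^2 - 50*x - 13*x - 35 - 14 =6*n^2 + 35*n + 10*x^2 + x*(-16*n - 63) - 49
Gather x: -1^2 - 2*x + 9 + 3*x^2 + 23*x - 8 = 3*x^2 + 21*x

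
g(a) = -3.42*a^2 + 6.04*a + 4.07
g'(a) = 6.04 - 6.84*a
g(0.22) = 5.23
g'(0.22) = 4.54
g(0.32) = 5.65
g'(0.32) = 3.85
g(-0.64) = -1.20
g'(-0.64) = 10.42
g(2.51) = -2.32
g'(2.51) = -11.13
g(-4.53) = -93.47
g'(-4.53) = 37.03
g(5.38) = -62.42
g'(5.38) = -30.76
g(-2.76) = -38.65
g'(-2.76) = 24.92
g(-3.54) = -60.17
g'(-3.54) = 30.25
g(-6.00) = -155.29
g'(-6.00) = 47.08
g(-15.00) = -856.03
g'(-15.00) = 108.64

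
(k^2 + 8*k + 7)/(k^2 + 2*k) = (k^2 + 8*k + 7)/(k*(k + 2))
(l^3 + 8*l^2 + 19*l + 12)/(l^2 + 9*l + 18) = (l^2 + 5*l + 4)/(l + 6)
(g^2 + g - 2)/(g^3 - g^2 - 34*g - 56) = (g - 1)/(g^2 - 3*g - 28)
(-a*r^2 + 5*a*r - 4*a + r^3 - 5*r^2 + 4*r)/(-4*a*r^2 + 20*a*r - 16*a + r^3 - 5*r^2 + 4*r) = (-a + r)/(-4*a + r)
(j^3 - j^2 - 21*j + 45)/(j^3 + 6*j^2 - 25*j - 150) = (j^2 - 6*j + 9)/(j^2 + j - 30)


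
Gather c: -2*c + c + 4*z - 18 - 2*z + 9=-c + 2*z - 9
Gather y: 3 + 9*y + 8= 9*y + 11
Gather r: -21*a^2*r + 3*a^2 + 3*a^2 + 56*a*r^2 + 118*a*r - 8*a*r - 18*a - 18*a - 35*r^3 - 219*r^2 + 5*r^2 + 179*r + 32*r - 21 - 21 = 6*a^2 - 36*a - 35*r^3 + r^2*(56*a - 214) + r*(-21*a^2 + 110*a + 211) - 42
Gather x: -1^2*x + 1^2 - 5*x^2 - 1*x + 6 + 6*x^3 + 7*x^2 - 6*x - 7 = 6*x^3 + 2*x^2 - 8*x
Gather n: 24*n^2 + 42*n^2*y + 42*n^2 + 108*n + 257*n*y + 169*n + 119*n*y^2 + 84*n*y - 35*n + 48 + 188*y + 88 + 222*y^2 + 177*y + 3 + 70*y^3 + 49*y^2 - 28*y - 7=n^2*(42*y + 66) + n*(119*y^2 + 341*y + 242) + 70*y^3 + 271*y^2 + 337*y + 132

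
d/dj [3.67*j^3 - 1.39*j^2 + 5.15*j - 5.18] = 11.01*j^2 - 2.78*j + 5.15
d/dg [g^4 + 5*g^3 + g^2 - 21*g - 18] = 4*g^3 + 15*g^2 + 2*g - 21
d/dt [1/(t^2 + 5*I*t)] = (-2*t - 5*I)/(t^2*(t + 5*I)^2)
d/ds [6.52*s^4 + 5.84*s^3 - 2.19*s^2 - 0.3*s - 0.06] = 26.08*s^3 + 17.52*s^2 - 4.38*s - 0.3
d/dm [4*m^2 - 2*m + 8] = 8*m - 2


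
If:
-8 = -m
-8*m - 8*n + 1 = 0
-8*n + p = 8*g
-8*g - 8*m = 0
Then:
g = -8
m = 8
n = -63/8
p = -127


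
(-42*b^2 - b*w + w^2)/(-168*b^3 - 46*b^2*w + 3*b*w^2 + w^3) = 1/(4*b + w)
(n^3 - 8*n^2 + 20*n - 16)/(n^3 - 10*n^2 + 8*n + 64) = (n^2 - 4*n + 4)/(n^2 - 6*n - 16)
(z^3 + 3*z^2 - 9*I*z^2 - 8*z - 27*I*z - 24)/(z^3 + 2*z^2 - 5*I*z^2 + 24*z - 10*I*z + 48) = (z^2 + z*(3 - I) - 3*I)/(z^2 + z*(2 + 3*I) + 6*I)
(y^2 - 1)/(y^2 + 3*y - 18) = (y^2 - 1)/(y^2 + 3*y - 18)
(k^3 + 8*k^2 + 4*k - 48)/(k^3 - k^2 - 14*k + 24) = (k + 6)/(k - 3)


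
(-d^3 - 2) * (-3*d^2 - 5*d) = 3*d^5 + 5*d^4 + 6*d^2 + 10*d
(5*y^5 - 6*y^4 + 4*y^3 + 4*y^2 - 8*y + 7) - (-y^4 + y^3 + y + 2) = 5*y^5 - 5*y^4 + 3*y^3 + 4*y^2 - 9*y + 5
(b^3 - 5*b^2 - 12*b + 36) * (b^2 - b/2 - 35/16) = b^5 - 11*b^4/2 - 187*b^3/16 + 847*b^2/16 + 33*b/4 - 315/4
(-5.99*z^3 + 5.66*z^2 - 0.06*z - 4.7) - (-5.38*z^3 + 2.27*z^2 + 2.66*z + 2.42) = -0.61*z^3 + 3.39*z^2 - 2.72*z - 7.12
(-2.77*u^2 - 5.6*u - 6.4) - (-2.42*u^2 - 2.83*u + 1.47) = -0.35*u^2 - 2.77*u - 7.87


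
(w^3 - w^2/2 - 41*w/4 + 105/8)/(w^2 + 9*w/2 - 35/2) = (w^2 + 2*w - 21/4)/(w + 7)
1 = 1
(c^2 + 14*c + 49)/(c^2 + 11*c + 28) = (c + 7)/(c + 4)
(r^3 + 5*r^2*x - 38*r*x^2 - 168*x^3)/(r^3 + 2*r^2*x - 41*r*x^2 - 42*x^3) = (r + 4*x)/(r + x)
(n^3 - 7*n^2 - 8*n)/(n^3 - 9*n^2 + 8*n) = (n + 1)/(n - 1)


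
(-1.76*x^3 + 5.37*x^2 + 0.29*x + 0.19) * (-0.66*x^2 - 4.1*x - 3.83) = 1.1616*x^5 + 3.6718*x^4 - 15.4676*x^3 - 21.8815*x^2 - 1.8897*x - 0.7277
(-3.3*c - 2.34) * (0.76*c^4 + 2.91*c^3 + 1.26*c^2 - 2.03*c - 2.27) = -2.508*c^5 - 11.3814*c^4 - 10.9674*c^3 + 3.7506*c^2 + 12.2412*c + 5.3118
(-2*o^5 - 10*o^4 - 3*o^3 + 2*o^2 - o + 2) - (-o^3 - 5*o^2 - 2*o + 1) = -2*o^5 - 10*o^4 - 2*o^3 + 7*o^2 + o + 1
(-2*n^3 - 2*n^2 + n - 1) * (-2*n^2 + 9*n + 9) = 4*n^5 - 14*n^4 - 38*n^3 - 7*n^2 - 9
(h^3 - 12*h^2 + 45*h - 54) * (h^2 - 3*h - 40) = h^5 - 15*h^4 + 41*h^3 + 291*h^2 - 1638*h + 2160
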